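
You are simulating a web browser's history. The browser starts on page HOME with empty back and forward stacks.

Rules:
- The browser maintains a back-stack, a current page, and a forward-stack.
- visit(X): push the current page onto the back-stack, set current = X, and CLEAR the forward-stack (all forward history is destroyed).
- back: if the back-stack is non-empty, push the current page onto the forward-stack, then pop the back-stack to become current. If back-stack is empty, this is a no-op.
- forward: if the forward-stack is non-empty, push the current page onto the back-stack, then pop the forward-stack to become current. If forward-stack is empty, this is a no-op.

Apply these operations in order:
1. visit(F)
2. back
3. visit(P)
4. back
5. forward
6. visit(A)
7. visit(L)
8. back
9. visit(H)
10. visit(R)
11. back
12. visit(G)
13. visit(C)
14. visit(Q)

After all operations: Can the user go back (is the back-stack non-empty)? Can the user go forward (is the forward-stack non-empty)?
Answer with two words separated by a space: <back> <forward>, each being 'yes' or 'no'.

After 1 (visit(F)): cur=F back=1 fwd=0
After 2 (back): cur=HOME back=0 fwd=1
After 3 (visit(P)): cur=P back=1 fwd=0
After 4 (back): cur=HOME back=0 fwd=1
After 5 (forward): cur=P back=1 fwd=0
After 6 (visit(A)): cur=A back=2 fwd=0
After 7 (visit(L)): cur=L back=3 fwd=0
After 8 (back): cur=A back=2 fwd=1
After 9 (visit(H)): cur=H back=3 fwd=0
After 10 (visit(R)): cur=R back=4 fwd=0
After 11 (back): cur=H back=3 fwd=1
After 12 (visit(G)): cur=G back=4 fwd=0
After 13 (visit(C)): cur=C back=5 fwd=0
After 14 (visit(Q)): cur=Q back=6 fwd=0

Answer: yes no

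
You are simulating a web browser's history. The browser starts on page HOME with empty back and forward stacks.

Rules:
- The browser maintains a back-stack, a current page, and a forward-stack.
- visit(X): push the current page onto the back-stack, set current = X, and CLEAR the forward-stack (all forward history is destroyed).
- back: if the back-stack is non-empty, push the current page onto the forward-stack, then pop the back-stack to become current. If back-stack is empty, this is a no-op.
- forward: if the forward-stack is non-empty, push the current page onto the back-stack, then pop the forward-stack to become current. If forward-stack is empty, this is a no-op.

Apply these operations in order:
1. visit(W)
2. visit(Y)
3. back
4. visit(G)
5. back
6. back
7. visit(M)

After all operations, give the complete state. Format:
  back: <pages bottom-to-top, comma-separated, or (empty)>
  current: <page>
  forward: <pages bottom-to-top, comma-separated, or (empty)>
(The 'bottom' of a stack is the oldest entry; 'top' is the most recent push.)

After 1 (visit(W)): cur=W back=1 fwd=0
After 2 (visit(Y)): cur=Y back=2 fwd=0
After 3 (back): cur=W back=1 fwd=1
After 4 (visit(G)): cur=G back=2 fwd=0
After 5 (back): cur=W back=1 fwd=1
After 6 (back): cur=HOME back=0 fwd=2
After 7 (visit(M)): cur=M back=1 fwd=0

Answer: back: HOME
current: M
forward: (empty)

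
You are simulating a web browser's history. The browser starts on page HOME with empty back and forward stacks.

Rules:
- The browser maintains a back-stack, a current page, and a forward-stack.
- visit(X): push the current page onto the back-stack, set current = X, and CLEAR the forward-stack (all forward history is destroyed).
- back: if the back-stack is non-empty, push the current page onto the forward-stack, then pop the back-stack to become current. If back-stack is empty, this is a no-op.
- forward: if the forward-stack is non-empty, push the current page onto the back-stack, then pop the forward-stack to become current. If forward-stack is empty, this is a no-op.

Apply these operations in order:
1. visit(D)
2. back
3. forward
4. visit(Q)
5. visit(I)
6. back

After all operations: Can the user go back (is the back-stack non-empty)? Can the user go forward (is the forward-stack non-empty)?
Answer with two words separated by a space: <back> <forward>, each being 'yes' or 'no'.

Answer: yes yes

Derivation:
After 1 (visit(D)): cur=D back=1 fwd=0
After 2 (back): cur=HOME back=0 fwd=1
After 3 (forward): cur=D back=1 fwd=0
After 4 (visit(Q)): cur=Q back=2 fwd=0
After 5 (visit(I)): cur=I back=3 fwd=0
After 6 (back): cur=Q back=2 fwd=1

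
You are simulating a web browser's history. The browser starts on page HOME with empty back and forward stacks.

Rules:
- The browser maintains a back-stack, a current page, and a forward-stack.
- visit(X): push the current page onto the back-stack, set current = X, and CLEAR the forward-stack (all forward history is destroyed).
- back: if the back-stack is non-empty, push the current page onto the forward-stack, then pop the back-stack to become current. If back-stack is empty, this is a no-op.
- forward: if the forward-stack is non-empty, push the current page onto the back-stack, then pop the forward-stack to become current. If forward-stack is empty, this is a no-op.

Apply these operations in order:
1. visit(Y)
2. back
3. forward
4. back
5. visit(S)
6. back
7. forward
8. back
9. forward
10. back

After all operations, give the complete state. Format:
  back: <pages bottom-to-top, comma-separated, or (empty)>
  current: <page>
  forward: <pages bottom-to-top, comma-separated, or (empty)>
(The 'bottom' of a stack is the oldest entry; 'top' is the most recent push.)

After 1 (visit(Y)): cur=Y back=1 fwd=0
After 2 (back): cur=HOME back=0 fwd=1
After 3 (forward): cur=Y back=1 fwd=0
After 4 (back): cur=HOME back=0 fwd=1
After 5 (visit(S)): cur=S back=1 fwd=0
After 6 (back): cur=HOME back=0 fwd=1
After 7 (forward): cur=S back=1 fwd=0
After 8 (back): cur=HOME back=0 fwd=1
After 9 (forward): cur=S back=1 fwd=0
After 10 (back): cur=HOME back=0 fwd=1

Answer: back: (empty)
current: HOME
forward: S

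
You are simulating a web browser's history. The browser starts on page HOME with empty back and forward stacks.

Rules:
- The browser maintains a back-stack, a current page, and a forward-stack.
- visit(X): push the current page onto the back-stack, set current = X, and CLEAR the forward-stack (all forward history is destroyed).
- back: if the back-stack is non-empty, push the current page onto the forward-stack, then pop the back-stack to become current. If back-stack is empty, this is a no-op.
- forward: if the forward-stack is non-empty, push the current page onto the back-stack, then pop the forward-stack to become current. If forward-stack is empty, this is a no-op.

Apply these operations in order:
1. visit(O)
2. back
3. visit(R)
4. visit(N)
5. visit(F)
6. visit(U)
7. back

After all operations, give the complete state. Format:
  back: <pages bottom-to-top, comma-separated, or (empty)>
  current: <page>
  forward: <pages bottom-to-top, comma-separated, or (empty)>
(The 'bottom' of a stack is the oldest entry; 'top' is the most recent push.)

Answer: back: HOME,R,N
current: F
forward: U

Derivation:
After 1 (visit(O)): cur=O back=1 fwd=0
After 2 (back): cur=HOME back=0 fwd=1
After 3 (visit(R)): cur=R back=1 fwd=0
After 4 (visit(N)): cur=N back=2 fwd=0
After 5 (visit(F)): cur=F back=3 fwd=0
After 6 (visit(U)): cur=U back=4 fwd=0
After 7 (back): cur=F back=3 fwd=1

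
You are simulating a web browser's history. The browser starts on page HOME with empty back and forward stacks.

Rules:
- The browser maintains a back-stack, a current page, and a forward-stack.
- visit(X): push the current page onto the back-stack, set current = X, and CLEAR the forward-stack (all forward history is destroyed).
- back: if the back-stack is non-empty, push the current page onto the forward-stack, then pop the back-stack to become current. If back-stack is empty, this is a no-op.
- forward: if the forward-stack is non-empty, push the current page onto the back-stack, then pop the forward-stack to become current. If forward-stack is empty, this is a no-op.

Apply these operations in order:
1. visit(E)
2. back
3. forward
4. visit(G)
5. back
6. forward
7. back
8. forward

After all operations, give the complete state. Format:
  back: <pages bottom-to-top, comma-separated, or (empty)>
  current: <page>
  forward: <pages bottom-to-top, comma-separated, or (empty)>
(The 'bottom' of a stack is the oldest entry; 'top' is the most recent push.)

After 1 (visit(E)): cur=E back=1 fwd=0
After 2 (back): cur=HOME back=0 fwd=1
After 3 (forward): cur=E back=1 fwd=0
After 4 (visit(G)): cur=G back=2 fwd=0
After 5 (back): cur=E back=1 fwd=1
After 6 (forward): cur=G back=2 fwd=0
After 7 (back): cur=E back=1 fwd=1
After 8 (forward): cur=G back=2 fwd=0

Answer: back: HOME,E
current: G
forward: (empty)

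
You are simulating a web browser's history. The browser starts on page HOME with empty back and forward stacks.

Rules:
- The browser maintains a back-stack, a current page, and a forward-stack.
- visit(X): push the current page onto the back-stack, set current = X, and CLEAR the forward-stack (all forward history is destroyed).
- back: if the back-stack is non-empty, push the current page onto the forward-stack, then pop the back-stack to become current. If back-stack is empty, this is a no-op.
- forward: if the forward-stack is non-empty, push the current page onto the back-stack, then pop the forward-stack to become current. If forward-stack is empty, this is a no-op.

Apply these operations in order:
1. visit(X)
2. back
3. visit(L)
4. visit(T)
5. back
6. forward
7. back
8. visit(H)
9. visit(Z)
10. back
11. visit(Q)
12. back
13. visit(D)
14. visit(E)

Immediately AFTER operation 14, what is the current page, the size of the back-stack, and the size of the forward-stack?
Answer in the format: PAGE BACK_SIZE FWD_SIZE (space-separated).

After 1 (visit(X)): cur=X back=1 fwd=0
After 2 (back): cur=HOME back=0 fwd=1
After 3 (visit(L)): cur=L back=1 fwd=0
After 4 (visit(T)): cur=T back=2 fwd=0
After 5 (back): cur=L back=1 fwd=1
After 6 (forward): cur=T back=2 fwd=0
After 7 (back): cur=L back=1 fwd=1
After 8 (visit(H)): cur=H back=2 fwd=0
After 9 (visit(Z)): cur=Z back=3 fwd=0
After 10 (back): cur=H back=2 fwd=1
After 11 (visit(Q)): cur=Q back=3 fwd=0
After 12 (back): cur=H back=2 fwd=1
After 13 (visit(D)): cur=D back=3 fwd=0
After 14 (visit(E)): cur=E back=4 fwd=0

E 4 0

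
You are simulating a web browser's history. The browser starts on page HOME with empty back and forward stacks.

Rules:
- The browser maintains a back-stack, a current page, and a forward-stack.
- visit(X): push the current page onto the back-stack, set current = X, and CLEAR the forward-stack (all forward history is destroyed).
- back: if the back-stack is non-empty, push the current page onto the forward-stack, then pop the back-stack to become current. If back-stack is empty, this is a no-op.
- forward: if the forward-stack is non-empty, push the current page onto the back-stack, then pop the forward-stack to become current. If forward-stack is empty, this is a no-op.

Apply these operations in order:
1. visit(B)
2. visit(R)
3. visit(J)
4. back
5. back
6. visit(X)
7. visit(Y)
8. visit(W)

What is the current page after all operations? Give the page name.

After 1 (visit(B)): cur=B back=1 fwd=0
After 2 (visit(R)): cur=R back=2 fwd=0
After 3 (visit(J)): cur=J back=3 fwd=0
After 4 (back): cur=R back=2 fwd=1
After 5 (back): cur=B back=1 fwd=2
After 6 (visit(X)): cur=X back=2 fwd=0
After 7 (visit(Y)): cur=Y back=3 fwd=0
After 8 (visit(W)): cur=W back=4 fwd=0

Answer: W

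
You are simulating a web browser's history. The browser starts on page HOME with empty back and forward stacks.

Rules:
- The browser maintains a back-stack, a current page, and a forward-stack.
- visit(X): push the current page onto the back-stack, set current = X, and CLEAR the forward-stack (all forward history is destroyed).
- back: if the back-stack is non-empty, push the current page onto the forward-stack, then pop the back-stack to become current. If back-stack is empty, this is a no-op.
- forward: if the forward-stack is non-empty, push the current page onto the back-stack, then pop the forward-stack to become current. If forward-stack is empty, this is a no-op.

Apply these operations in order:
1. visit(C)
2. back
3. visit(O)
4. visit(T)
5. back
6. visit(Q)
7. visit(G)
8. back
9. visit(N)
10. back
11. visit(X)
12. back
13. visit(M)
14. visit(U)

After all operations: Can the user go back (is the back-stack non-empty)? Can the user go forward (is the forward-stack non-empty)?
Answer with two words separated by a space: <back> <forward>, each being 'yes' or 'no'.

Answer: yes no

Derivation:
After 1 (visit(C)): cur=C back=1 fwd=0
After 2 (back): cur=HOME back=0 fwd=1
After 3 (visit(O)): cur=O back=1 fwd=0
After 4 (visit(T)): cur=T back=2 fwd=0
After 5 (back): cur=O back=1 fwd=1
After 6 (visit(Q)): cur=Q back=2 fwd=0
After 7 (visit(G)): cur=G back=3 fwd=0
After 8 (back): cur=Q back=2 fwd=1
After 9 (visit(N)): cur=N back=3 fwd=0
After 10 (back): cur=Q back=2 fwd=1
After 11 (visit(X)): cur=X back=3 fwd=0
After 12 (back): cur=Q back=2 fwd=1
After 13 (visit(M)): cur=M back=3 fwd=0
After 14 (visit(U)): cur=U back=4 fwd=0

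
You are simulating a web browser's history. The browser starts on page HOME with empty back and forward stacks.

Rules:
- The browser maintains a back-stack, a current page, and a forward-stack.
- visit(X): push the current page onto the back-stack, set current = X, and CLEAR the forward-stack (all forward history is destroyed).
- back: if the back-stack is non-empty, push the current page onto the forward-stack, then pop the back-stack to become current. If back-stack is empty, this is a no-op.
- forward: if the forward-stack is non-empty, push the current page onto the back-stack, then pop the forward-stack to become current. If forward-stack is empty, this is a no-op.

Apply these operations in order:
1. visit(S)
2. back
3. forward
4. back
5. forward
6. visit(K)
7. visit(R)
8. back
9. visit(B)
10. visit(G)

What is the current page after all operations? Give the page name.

After 1 (visit(S)): cur=S back=1 fwd=0
After 2 (back): cur=HOME back=0 fwd=1
After 3 (forward): cur=S back=1 fwd=0
After 4 (back): cur=HOME back=0 fwd=1
After 5 (forward): cur=S back=1 fwd=0
After 6 (visit(K)): cur=K back=2 fwd=0
After 7 (visit(R)): cur=R back=3 fwd=0
After 8 (back): cur=K back=2 fwd=1
After 9 (visit(B)): cur=B back=3 fwd=0
After 10 (visit(G)): cur=G back=4 fwd=0

Answer: G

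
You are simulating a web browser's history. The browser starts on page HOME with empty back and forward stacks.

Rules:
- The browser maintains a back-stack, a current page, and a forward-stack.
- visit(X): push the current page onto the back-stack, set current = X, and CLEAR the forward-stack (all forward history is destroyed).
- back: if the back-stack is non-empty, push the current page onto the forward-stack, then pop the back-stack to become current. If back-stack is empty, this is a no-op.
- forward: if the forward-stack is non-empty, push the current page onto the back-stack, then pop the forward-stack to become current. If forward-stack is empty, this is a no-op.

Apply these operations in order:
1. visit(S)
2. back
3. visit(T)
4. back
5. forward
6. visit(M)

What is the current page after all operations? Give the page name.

After 1 (visit(S)): cur=S back=1 fwd=0
After 2 (back): cur=HOME back=0 fwd=1
After 3 (visit(T)): cur=T back=1 fwd=0
After 4 (back): cur=HOME back=0 fwd=1
After 5 (forward): cur=T back=1 fwd=0
After 6 (visit(M)): cur=M back=2 fwd=0

Answer: M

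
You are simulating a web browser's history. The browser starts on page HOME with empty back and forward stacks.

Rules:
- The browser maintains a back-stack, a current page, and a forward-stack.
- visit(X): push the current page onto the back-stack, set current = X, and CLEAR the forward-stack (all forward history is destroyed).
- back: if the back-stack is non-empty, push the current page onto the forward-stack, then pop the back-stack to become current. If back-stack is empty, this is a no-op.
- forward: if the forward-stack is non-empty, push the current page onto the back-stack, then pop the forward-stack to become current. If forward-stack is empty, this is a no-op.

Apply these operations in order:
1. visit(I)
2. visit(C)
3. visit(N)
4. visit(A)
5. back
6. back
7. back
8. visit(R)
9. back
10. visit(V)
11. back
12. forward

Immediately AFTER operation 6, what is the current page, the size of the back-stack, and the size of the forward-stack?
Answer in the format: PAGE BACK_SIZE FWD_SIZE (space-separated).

After 1 (visit(I)): cur=I back=1 fwd=0
After 2 (visit(C)): cur=C back=2 fwd=0
After 3 (visit(N)): cur=N back=3 fwd=0
After 4 (visit(A)): cur=A back=4 fwd=0
After 5 (back): cur=N back=3 fwd=1
After 6 (back): cur=C back=2 fwd=2

C 2 2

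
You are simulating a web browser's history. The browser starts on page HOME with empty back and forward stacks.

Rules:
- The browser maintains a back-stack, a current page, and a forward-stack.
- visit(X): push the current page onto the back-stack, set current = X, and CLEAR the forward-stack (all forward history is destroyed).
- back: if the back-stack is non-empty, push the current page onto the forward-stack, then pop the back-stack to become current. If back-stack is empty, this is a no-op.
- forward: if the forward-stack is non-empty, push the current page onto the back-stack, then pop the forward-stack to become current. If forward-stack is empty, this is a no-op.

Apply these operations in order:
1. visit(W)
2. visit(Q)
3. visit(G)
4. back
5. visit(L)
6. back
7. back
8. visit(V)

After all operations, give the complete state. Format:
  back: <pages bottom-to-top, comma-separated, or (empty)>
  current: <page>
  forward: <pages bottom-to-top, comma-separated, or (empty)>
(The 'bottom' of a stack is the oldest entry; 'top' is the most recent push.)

After 1 (visit(W)): cur=W back=1 fwd=0
After 2 (visit(Q)): cur=Q back=2 fwd=0
After 3 (visit(G)): cur=G back=3 fwd=0
After 4 (back): cur=Q back=2 fwd=1
After 5 (visit(L)): cur=L back=3 fwd=0
After 6 (back): cur=Q back=2 fwd=1
After 7 (back): cur=W back=1 fwd=2
After 8 (visit(V)): cur=V back=2 fwd=0

Answer: back: HOME,W
current: V
forward: (empty)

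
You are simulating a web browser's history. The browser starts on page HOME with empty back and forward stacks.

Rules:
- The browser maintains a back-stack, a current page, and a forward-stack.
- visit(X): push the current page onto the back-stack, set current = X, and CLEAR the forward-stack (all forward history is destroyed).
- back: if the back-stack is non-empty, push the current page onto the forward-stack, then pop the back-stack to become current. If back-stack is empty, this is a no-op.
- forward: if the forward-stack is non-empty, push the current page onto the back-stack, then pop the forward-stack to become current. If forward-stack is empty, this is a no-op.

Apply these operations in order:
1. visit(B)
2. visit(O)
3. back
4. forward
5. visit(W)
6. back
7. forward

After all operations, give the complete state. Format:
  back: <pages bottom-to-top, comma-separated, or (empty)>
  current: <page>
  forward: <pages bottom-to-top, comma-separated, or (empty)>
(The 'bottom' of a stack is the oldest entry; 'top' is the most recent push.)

Answer: back: HOME,B,O
current: W
forward: (empty)

Derivation:
After 1 (visit(B)): cur=B back=1 fwd=0
After 2 (visit(O)): cur=O back=2 fwd=0
After 3 (back): cur=B back=1 fwd=1
After 4 (forward): cur=O back=2 fwd=0
After 5 (visit(W)): cur=W back=3 fwd=0
After 6 (back): cur=O back=2 fwd=1
After 7 (forward): cur=W back=3 fwd=0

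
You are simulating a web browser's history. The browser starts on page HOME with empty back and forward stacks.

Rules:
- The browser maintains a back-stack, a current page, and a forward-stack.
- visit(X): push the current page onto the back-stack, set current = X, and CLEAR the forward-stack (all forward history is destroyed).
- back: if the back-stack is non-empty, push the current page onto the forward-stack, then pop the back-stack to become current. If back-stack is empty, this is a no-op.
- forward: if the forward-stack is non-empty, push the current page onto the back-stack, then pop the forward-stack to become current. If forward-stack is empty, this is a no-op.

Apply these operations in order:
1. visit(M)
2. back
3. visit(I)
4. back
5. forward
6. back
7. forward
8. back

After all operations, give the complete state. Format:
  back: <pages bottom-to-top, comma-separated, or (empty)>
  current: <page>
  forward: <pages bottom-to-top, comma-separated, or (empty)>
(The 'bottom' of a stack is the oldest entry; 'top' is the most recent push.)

After 1 (visit(M)): cur=M back=1 fwd=0
After 2 (back): cur=HOME back=0 fwd=1
After 3 (visit(I)): cur=I back=1 fwd=0
After 4 (back): cur=HOME back=0 fwd=1
After 5 (forward): cur=I back=1 fwd=0
After 6 (back): cur=HOME back=0 fwd=1
After 7 (forward): cur=I back=1 fwd=0
After 8 (back): cur=HOME back=0 fwd=1

Answer: back: (empty)
current: HOME
forward: I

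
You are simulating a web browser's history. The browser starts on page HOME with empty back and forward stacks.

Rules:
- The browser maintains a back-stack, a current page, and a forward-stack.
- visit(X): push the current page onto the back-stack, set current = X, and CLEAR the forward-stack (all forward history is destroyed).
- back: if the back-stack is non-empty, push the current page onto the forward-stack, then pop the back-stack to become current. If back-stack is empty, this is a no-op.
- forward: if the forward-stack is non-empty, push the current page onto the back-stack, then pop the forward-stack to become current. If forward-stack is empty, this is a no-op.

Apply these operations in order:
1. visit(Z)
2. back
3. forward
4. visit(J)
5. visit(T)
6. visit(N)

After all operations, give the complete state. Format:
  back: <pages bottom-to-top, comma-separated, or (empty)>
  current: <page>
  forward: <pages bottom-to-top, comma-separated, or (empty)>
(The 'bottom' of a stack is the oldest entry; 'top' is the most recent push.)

After 1 (visit(Z)): cur=Z back=1 fwd=0
After 2 (back): cur=HOME back=0 fwd=1
After 3 (forward): cur=Z back=1 fwd=0
After 4 (visit(J)): cur=J back=2 fwd=0
After 5 (visit(T)): cur=T back=3 fwd=0
After 6 (visit(N)): cur=N back=4 fwd=0

Answer: back: HOME,Z,J,T
current: N
forward: (empty)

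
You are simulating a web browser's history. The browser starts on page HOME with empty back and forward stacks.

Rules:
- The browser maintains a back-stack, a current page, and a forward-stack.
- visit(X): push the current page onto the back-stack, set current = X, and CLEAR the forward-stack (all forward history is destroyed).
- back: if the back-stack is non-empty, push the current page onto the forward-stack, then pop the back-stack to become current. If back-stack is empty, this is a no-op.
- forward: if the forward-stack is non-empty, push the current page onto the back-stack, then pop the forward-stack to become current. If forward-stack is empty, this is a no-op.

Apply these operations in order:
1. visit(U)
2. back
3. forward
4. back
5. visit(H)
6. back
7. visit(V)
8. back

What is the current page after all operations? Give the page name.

Answer: HOME

Derivation:
After 1 (visit(U)): cur=U back=1 fwd=0
After 2 (back): cur=HOME back=0 fwd=1
After 3 (forward): cur=U back=1 fwd=0
After 4 (back): cur=HOME back=0 fwd=1
After 5 (visit(H)): cur=H back=1 fwd=0
After 6 (back): cur=HOME back=0 fwd=1
After 7 (visit(V)): cur=V back=1 fwd=0
After 8 (back): cur=HOME back=0 fwd=1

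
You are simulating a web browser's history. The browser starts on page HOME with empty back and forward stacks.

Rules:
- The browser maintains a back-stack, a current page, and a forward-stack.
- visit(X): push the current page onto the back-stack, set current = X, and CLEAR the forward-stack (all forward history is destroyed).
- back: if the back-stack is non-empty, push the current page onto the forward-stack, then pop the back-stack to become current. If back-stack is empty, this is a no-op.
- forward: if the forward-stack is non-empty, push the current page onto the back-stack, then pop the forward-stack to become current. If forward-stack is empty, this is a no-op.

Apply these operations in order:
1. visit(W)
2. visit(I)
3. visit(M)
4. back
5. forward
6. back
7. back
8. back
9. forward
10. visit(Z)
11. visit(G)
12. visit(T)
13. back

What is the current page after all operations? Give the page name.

After 1 (visit(W)): cur=W back=1 fwd=0
After 2 (visit(I)): cur=I back=2 fwd=0
After 3 (visit(M)): cur=M back=3 fwd=0
After 4 (back): cur=I back=2 fwd=1
After 5 (forward): cur=M back=3 fwd=0
After 6 (back): cur=I back=2 fwd=1
After 7 (back): cur=W back=1 fwd=2
After 8 (back): cur=HOME back=0 fwd=3
After 9 (forward): cur=W back=1 fwd=2
After 10 (visit(Z)): cur=Z back=2 fwd=0
After 11 (visit(G)): cur=G back=3 fwd=0
After 12 (visit(T)): cur=T back=4 fwd=0
After 13 (back): cur=G back=3 fwd=1

Answer: G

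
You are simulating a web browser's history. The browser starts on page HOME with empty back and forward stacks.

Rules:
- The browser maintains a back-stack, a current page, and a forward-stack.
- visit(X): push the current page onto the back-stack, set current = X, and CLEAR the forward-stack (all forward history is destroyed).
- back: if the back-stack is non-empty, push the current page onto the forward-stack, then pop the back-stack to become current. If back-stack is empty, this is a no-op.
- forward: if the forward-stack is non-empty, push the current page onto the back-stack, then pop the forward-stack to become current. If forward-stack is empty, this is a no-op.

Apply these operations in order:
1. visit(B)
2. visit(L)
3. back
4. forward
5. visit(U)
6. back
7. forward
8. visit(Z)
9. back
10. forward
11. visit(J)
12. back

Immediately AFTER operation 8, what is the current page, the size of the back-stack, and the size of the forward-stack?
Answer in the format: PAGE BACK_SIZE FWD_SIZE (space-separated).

After 1 (visit(B)): cur=B back=1 fwd=0
After 2 (visit(L)): cur=L back=2 fwd=0
After 3 (back): cur=B back=1 fwd=1
After 4 (forward): cur=L back=2 fwd=0
After 5 (visit(U)): cur=U back=3 fwd=0
After 6 (back): cur=L back=2 fwd=1
After 7 (forward): cur=U back=3 fwd=0
After 8 (visit(Z)): cur=Z back=4 fwd=0

Z 4 0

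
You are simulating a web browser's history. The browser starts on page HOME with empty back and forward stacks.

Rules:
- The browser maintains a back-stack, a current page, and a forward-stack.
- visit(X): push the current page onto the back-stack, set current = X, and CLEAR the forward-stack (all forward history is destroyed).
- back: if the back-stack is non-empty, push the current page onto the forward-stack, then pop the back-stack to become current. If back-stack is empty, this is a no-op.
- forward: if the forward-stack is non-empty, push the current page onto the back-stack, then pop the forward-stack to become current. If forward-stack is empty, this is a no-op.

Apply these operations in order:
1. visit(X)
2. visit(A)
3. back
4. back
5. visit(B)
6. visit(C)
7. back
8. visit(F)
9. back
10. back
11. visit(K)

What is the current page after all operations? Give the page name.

Answer: K

Derivation:
After 1 (visit(X)): cur=X back=1 fwd=0
After 2 (visit(A)): cur=A back=2 fwd=0
After 3 (back): cur=X back=1 fwd=1
After 4 (back): cur=HOME back=0 fwd=2
After 5 (visit(B)): cur=B back=1 fwd=0
After 6 (visit(C)): cur=C back=2 fwd=0
After 7 (back): cur=B back=1 fwd=1
After 8 (visit(F)): cur=F back=2 fwd=0
After 9 (back): cur=B back=1 fwd=1
After 10 (back): cur=HOME back=0 fwd=2
After 11 (visit(K)): cur=K back=1 fwd=0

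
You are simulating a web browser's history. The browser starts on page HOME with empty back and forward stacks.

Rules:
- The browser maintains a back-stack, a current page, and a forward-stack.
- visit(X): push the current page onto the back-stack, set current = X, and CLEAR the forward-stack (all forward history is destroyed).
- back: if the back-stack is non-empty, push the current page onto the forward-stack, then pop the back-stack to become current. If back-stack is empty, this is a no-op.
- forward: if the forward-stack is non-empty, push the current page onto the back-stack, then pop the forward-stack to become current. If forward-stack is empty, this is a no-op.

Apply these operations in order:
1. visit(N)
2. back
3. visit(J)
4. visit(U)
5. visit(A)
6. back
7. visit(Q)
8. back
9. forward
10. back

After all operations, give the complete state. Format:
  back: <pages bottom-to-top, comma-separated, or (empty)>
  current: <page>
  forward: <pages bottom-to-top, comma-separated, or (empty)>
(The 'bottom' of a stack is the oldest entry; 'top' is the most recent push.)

After 1 (visit(N)): cur=N back=1 fwd=0
After 2 (back): cur=HOME back=0 fwd=1
After 3 (visit(J)): cur=J back=1 fwd=0
After 4 (visit(U)): cur=U back=2 fwd=0
After 5 (visit(A)): cur=A back=3 fwd=0
After 6 (back): cur=U back=2 fwd=1
After 7 (visit(Q)): cur=Q back=3 fwd=0
After 8 (back): cur=U back=2 fwd=1
After 9 (forward): cur=Q back=3 fwd=0
After 10 (back): cur=U back=2 fwd=1

Answer: back: HOME,J
current: U
forward: Q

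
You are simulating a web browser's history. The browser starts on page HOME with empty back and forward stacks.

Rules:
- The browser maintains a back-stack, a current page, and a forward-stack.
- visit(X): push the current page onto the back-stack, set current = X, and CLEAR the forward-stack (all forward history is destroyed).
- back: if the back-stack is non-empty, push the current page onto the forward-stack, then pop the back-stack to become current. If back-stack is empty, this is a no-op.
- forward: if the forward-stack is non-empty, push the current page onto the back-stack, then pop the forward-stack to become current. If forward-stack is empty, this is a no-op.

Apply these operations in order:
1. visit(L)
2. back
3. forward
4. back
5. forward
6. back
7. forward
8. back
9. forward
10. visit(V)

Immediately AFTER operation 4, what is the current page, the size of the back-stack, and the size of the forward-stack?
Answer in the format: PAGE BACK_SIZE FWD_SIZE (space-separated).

After 1 (visit(L)): cur=L back=1 fwd=0
After 2 (back): cur=HOME back=0 fwd=1
After 3 (forward): cur=L back=1 fwd=0
After 4 (back): cur=HOME back=0 fwd=1

HOME 0 1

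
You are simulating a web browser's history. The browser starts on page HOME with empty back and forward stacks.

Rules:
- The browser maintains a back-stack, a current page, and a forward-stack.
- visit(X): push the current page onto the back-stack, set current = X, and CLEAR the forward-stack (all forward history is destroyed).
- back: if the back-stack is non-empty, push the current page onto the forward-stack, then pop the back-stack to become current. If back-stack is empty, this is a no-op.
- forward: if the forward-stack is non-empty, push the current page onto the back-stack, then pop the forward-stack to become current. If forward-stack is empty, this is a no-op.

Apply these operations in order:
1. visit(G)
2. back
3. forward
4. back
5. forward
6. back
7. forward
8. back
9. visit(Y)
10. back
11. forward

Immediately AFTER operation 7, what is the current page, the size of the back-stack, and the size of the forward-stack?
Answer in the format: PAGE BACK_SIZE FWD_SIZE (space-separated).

After 1 (visit(G)): cur=G back=1 fwd=0
After 2 (back): cur=HOME back=0 fwd=1
After 3 (forward): cur=G back=1 fwd=0
After 4 (back): cur=HOME back=0 fwd=1
After 5 (forward): cur=G back=1 fwd=0
After 6 (back): cur=HOME back=0 fwd=1
After 7 (forward): cur=G back=1 fwd=0

G 1 0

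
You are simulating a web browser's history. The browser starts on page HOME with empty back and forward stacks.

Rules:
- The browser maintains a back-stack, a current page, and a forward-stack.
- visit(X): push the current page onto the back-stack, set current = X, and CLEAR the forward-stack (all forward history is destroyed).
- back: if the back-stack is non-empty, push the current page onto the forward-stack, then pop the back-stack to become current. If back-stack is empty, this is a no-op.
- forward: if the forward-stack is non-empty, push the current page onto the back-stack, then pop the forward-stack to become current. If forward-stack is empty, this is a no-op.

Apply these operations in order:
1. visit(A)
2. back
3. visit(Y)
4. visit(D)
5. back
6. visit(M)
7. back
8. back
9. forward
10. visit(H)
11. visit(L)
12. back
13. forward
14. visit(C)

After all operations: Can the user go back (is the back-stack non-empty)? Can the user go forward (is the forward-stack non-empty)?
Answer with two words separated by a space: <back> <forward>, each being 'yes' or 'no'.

After 1 (visit(A)): cur=A back=1 fwd=0
After 2 (back): cur=HOME back=0 fwd=1
After 3 (visit(Y)): cur=Y back=1 fwd=0
After 4 (visit(D)): cur=D back=2 fwd=0
After 5 (back): cur=Y back=1 fwd=1
After 6 (visit(M)): cur=M back=2 fwd=0
After 7 (back): cur=Y back=1 fwd=1
After 8 (back): cur=HOME back=0 fwd=2
After 9 (forward): cur=Y back=1 fwd=1
After 10 (visit(H)): cur=H back=2 fwd=0
After 11 (visit(L)): cur=L back=3 fwd=0
After 12 (back): cur=H back=2 fwd=1
After 13 (forward): cur=L back=3 fwd=0
After 14 (visit(C)): cur=C back=4 fwd=0

Answer: yes no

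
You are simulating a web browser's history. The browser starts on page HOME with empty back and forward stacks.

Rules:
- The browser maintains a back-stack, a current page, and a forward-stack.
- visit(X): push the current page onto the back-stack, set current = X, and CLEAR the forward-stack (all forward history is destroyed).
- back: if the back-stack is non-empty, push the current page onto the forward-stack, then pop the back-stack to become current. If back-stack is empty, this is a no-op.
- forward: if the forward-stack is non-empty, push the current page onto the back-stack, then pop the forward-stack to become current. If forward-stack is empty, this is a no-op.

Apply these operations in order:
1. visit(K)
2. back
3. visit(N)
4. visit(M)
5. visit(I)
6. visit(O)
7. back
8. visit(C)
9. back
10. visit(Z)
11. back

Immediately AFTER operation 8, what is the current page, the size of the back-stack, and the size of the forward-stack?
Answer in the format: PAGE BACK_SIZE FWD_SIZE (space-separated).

After 1 (visit(K)): cur=K back=1 fwd=0
After 2 (back): cur=HOME back=0 fwd=1
After 3 (visit(N)): cur=N back=1 fwd=0
After 4 (visit(M)): cur=M back=2 fwd=0
After 5 (visit(I)): cur=I back=3 fwd=0
After 6 (visit(O)): cur=O back=4 fwd=0
After 7 (back): cur=I back=3 fwd=1
After 8 (visit(C)): cur=C back=4 fwd=0

C 4 0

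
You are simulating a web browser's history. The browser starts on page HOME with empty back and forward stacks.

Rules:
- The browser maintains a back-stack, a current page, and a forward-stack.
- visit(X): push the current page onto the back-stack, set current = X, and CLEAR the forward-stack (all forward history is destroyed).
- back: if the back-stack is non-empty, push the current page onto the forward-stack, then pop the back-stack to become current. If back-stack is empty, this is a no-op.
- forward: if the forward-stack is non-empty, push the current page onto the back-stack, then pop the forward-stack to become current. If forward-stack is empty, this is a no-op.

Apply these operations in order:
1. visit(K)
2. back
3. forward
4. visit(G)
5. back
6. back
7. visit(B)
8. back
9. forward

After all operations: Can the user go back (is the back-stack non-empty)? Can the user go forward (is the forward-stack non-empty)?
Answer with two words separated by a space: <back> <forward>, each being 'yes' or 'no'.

Answer: yes no

Derivation:
After 1 (visit(K)): cur=K back=1 fwd=0
After 2 (back): cur=HOME back=0 fwd=1
After 3 (forward): cur=K back=1 fwd=0
After 4 (visit(G)): cur=G back=2 fwd=0
After 5 (back): cur=K back=1 fwd=1
After 6 (back): cur=HOME back=0 fwd=2
After 7 (visit(B)): cur=B back=1 fwd=0
After 8 (back): cur=HOME back=0 fwd=1
After 9 (forward): cur=B back=1 fwd=0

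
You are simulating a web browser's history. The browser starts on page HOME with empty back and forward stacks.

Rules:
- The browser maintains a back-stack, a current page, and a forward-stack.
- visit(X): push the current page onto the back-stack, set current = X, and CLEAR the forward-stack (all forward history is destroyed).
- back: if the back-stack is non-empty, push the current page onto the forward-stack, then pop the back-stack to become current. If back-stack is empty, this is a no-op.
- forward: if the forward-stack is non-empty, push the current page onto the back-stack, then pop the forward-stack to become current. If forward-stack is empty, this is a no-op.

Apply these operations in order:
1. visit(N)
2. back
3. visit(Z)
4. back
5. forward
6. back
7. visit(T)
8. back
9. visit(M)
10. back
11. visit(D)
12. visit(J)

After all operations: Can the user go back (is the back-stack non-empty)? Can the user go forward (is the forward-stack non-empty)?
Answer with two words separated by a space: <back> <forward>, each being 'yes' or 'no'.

Answer: yes no

Derivation:
After 1 (visit(N)): cur=N back=1 fwd=0
After 2 (back): cur=HOME back=0 fwd=1
After 3 (visit(Z)): cur=Z back=1 fwd=0
After 4 (back): cur=HOME back=0 fwd=1
After 5 (forward): cur=Z back=1 fwd=0
After 6 (back): cur=HOME back=0 fwd=1
After 7 (visit(T)): cur=T back=1 fwd=0
After 8 (back): cur=HOME back=0 fwd=1
After 9 (visit(M)): cur=M back=1 fwd=0
After 10 (back): cur=HOME back=0 fwd=1
After 11 (visit(D)): cur=D back=1 fwd=0
After 12 (visit(J)): cur=J back=2 fwd=0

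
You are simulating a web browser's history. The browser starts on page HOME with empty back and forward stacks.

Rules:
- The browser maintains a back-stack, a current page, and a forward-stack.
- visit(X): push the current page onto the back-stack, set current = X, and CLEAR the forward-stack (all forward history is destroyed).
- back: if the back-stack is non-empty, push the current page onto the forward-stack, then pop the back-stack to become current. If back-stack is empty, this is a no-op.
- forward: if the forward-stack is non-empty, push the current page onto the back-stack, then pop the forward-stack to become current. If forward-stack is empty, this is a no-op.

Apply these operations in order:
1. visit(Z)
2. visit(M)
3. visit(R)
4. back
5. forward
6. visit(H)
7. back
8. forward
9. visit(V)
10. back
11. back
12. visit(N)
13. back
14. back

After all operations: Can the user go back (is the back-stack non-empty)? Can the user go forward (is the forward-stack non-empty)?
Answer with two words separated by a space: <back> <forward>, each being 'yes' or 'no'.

After 1 (visit(Z)): cur=Z back=1 fwd=0
After 2 (visit(M)): cur=M back=2 fwd=0
After 3 (visit(R)): cur=R back=3 fwd=0
After 4 (back): cur=M back=2 fwd=1
After 5 (forward): cur=R back=3 fwd=0
After 6 (visit(H)): cur=H back=4 fwd=0
After 7 (back): cur=R back=3 fwd=1
After 8 (forward): cur=H back=4 fwd=0
After 9 (visit(V)): cur=V back=5 fwd=0
After 10 (back): cur=H back=4 fwd=1
After 11 (back): cur=R back=3 fwd=2
After 12 (visit(N)): cur=N back=4 fwd=0
After 13 (back): cur=R back=3 fwd=1
After 14 (back): cur=M back=2 fwd=2

Answer: yes yes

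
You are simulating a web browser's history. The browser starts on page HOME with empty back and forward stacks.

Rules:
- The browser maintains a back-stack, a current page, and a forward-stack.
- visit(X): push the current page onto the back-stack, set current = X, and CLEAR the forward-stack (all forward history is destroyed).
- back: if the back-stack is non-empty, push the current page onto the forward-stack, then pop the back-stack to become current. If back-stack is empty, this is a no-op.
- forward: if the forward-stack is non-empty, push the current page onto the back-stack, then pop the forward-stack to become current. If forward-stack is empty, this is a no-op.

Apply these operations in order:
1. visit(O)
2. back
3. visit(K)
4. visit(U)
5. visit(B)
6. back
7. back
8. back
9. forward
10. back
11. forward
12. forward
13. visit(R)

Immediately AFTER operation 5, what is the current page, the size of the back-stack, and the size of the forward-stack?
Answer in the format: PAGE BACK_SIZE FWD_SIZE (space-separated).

After 1 (visit(O)): cur=O back=1 fwd=0
After 2 (back): cur=HOME back=0 fwd=1
After 3 (visit(K)): cur=K back=1 fwd=0
After 4 (visit(U)): cur=U back=2 fwd=0
After 5 (visit(B)): cur=B back=3 fwd=0

B 3 0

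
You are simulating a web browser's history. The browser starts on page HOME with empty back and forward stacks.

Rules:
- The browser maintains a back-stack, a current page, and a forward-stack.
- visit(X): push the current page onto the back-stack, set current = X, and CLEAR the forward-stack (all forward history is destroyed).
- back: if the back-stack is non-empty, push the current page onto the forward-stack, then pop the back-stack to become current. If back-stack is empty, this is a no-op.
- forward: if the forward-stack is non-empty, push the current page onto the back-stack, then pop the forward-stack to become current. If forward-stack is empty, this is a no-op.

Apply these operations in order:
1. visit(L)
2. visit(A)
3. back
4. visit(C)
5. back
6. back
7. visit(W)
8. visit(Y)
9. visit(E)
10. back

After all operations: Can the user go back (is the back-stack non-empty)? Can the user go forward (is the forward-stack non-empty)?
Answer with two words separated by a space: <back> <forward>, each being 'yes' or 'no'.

Answer: yes yes

Derivation:
After 1 (visit(L)): cur=L back=1 fwd=0
After 2 (visit(A)): cur=A back=2 fwd=0
After 3 (back): cur=L back=1 fwd=1
After 4 (visit(C)): cur=C back=2 fwd=0
After 5 (back): cur=L back=1 fwd=1
After 6 (back): cur=HOME back=0 fwd=2
After 7 (visit(W)): cur=W back=1 fwd=0
After 8 (visit(Y)): cur=Y back=2 fwd=0
After 9 (visit(E)): cur=E back=3 fwd=0
After 10 (back): cur=Y back=2 fwd=1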